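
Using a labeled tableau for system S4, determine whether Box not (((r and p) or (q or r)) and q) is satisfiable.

Satisfiable (open branch found)

1. Box not (((r and p) or (q or r)) and q), w0
2. not (((r and p) or (q or r)) and q), w0   [Box-rule on 1 via w0Rw0]
3. not q, w0   [neg-and-rule on 2 (branches; this branch)]
Accessibility: w0Rw0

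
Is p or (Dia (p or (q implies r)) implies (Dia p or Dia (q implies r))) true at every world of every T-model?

Yes, valid

Tableau for the negation not (p or (Dia (p or (q implies r)) implies (Dia p or Dia (q implies r)))):
1. not (p or (Dia (p or (q implies r)) implies (Dia p or Dia (q implies r)))), w0
2. not p, w0
3. not (Dia (p or (q implies r)) implies (Dia p or Dia (q implies r))), w0
4. Dia (p or (q implies r)), w0
5. not (Dia p or Dia (q implies r)), w0
6. not Dia p, w0
7. not Dia (q implies r), w0
8. not (q implies r), w0
9. q, w0
10. not r, w0
11. p or (q implies r), w1
12. not p, w1
13. not (q implies r), w1
14. q, w1
15. not r, w1
16. q implies r, w1
17. r, w1
Accessibility: w0Rw0, w0Rw1, w1Rw1
Branch closes: r and not r both at w1.
All branches of the negation close; one closing branch shown above.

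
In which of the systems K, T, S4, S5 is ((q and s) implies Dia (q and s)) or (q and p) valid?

T, S4, S5

T-tableau for the negation not (((q and s) implies Dia (q and s)) or (q and p)):
1. not (((q and s) implies Dia (q and s)) or (q and p)), u
2. not ((q and s) implies Dia (q and s)), u
3. not (q and p), u
4. q and s, u
5. not Dia (q and s), u
6. q, u
7. s, u
8. not (q and s), u
9. not p, u
10. not s, u
Accessibility: uRu
Branch closes: s and not s both at u.
Every branch closes (one shown): valid in T, hence also in S4, S5 (every theorem of T is a theorem of S4 and S5).
K-tableau for the negation not (((q and s) implies Dia (q and s)) or (q and p)):
1. not (((q and s) implies Dia (q and s)) or (q and p)), u
2. not ((q and s) implies Dia (q and s)), u
3. not (q and p), u
4. q and s, u
5. not Dia (q and s), u
6. q, u
7. s, u
8. not p, u
Complete open branch: countermodel on a K-frame, so not valid in K.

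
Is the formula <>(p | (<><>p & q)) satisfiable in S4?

Satisfiable (open branch found)

1. <>(p | (<><>p & q)), 0
2. p | (<><>p & q), 1
3. <><>p & q, 1
4. <><>p, 1
5. q, 1
6. <>p, 2
7. p, 3
Accessibility: 0R0, 0R1, 0R2, 0R3, 1R1, 1R2, 1R3, 2R2, 2R3, 3R3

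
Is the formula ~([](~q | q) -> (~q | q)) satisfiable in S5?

Unsatisfiable (every branch closes)

1. ~([](~q | q) -> (~q | q)), w0
2. [](~q | q), w0
3. ~(~q | q), w0
4. q, w0
5. ~q, w0
Accessibility: w0Rw0
Branch closes: q and ~q both at w0.
(One branch shown.) All branches close.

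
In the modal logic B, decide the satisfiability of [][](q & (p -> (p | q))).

Satisfiable

1. [][](q & (p -> (p | q))), u
2. [](q & (p -> (p | q))), u
3. q & (p -> (p | q)), u
4. q, u
5. p -> (p | q), u
6. p | q, u
Accessibility: uRu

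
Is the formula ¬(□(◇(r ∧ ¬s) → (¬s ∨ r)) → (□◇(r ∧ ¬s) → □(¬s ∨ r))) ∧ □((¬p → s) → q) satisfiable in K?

1. ¬(□(◇(r ∧ ¬s) → (¬s ∨ r)) → (□◇(r ∧ ¬s) → □(¬s ∨ r))) ∧ □((¬p → s) → q), 0
2. ¬(□(◇(r ∧ ¬s) → (¬s ∨ r)) → (□◇(r ∧ ¬s) → □(¬s ∨ r))), 0
3. □((¬p → s) → q), 0
4. □(◇(r ∧ ¬s) → (¬s ∨ r)), 0
5. ¬(□◇(r ∧ ¬s) → □(¬s ∨ r)), 0
6. □◇(r ∧ ¬s), 0
7. ¬□(¬s ∨ r), 0
8. ¬(¬s ∨ r), 1
9. s, 1
10. ¬r, 1
11. (¬p → s) → q, 1
12. ◇(r ∧ ¬s) → (¬s ∨ r), 1
13. ◇(r ∧ ¬s), 1
14. q, 1
15. ¬◇(r ∧ ¬s), 1
16. r ∧ ¬s, 2
17. r, 2
18. ¬s, 2
19. ¬(r ∧ ¬s), 2
20. s, 2
Accessibility: 0R1, 1R2
Branch closes: s and ¬s both at 2.
(One branch shown.) All branches close.

Unsatisfiable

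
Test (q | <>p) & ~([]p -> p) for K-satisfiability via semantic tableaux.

Satisfiable (open branch found)

1. (q | <>p) & ~([]p -> p), 0
2. q | <>p, 0
3. ~([]p -> p), 0
4. []p, 0
5. ~p, 0
6. <>p, 0
7. p, 1
Accessibility: 0R1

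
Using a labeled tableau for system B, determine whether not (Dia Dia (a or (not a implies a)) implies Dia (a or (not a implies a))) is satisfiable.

Satisfiable

1. not (Dia Dia (a or (not a implies a)) implies Dia (a or (not a implies a))), 0
2. Dia Dia (a or (not a implies a)), 0
3. not Dia (a or (not a implies a)), 0
4. not (a or (not a implies a)), 0
5. not a, 0
6. not (not a implies a), 0
7. Dia (a or (not a implies a)), 1
8. not (a or (not a implies a)), 1
9. not a, 1
10. not (not a implies a), 1
11. a or (not a implies a), 2
12. not a implies a, 2
13. a, 2
Accessibility: 0R0, 0R1, 1R0, 1R1, 1R2, 2R1, 2R2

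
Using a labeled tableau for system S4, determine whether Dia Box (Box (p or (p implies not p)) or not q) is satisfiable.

Satisfiable (open branch found)

1. Dia Box (Box (p or (p implies not p)) or not q), 0
2. Box (Box (p or (p implies not p)) or not q), 1   [Dia-rule on 1: fresh world 1, 0R1]
3. Box (p or (p implies not p)) or not q, 1   [Box-rule on 2 via 1R1]
4. not q, 1   [or-rule on 3 (branches; this branch)]
Accessibility: 0R0, 0R1, 1R1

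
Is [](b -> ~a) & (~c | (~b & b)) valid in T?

No, not valid

Tableau for the negation ~([](b -> ~a) & (~c | (~b & b))):
1. ~([](b -> ~a) & (~c | (~b & b))), 0
2. ~(~c | (~b & b)), 0
3. c, 0
4. ~(~b & b), 0
5. ~b, 0
Accessibility: 0R0
The negation has an open branch (countermodel exists).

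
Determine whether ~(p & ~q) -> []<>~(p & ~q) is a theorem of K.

Invalid (countermodel exists)

Tableau for the negation ~(~(p & ~q) -> []<>~(p & ~q)):
1. ~(~(p & ~q) -> []<>~(p & ~q)), u
2. ~(p & ~q), u   [~->-rule on 1]
3. ~[]<>~(p & ~q), u   [~->-rule on 1]
4. q, u   [~&-rule on 2 (branches; this branch)]
5. ~<>~(p & ~q), v   [~[]-rule on 3: fresh world v, uRv]
Accessibility: uRv
The negation has an open branch (countermodel exists).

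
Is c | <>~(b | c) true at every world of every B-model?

Invalid (countermodel exists)

Tableau for the negation ~(c | <>~(b | c)):
1. ~(c | <>~(b | c)), u
2. ~c, u   [~|-rule on 1]
3. ~<>~(b | c), u   [~|-rule on 1]
4. b | c, u   [~<>-rule on 3 via uRu]
5. b, u   [|-rule on 4 (branches; this branch)]
Accessibility: uRu
The negation has an open branch (countermodel exists).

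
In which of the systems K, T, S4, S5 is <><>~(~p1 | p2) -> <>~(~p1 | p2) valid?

S4, S5

T-tableau for the negation ~(<><>~(~p1 | p2) -> <>~(~p1 | p2)):
1. ~(<><>~(~p1 | p2) -> <>~(~p1 | p2)), 0
2. <><>~(~p1 | p2), 0
3. ~<>~(~p1 | p2), 0
4. ~p1 | p2, 0
5. p2, 0
6. <>~(~p1 | p2), 1
7. ~p1 | p2, 1
8. p2, 1
9. ~(~p1 | p2), 2
10. p1, 2
11. ~p2, 2
Accessibility: 0R0, 0R1, 1R1, 1R2, 2R2
Complete open branch: countermodel on a T-frame, so not valid in T, nor in K (the same frame is also a K-frame).
S4-tableau for the negation ~(<><>~(~p1 | p2) -> <>~(~p1 | p2)):
1. ~(<><>~(~p1 | p2) -> <>~(~p1 | p2)), 0
2. <><>~(~p1 | p2), 0
3. ~<>~(~p1 | p2), 0
4. ~p1 | p2, 0
5. p2, 0
6. <>~(~p1 | p2), 1
7. ~p1 | p2, 1
8. p2, 1
9. ~(~p1 | p2), 2
10. p1, 2
11. ~p2, 2
12. ~p1 | p2, 2
13. p2, 2
Accessibility: 0R0, 0R1, 0R2, 1R1, 1R2, 2R2
Branch closes: p2 and ~p2 both at 2.
Every branch closes (one shown): valid in S4, hence also in S5 (every theorem of S4 is a theorem of S5).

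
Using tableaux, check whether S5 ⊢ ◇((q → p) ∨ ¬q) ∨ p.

No, not valid

Tableau for the negation ¬(◇((q → p) ∨ ¬q) ∨ p):
1. ¬(◇((q → p) ∨ ¬q) ∨ p), 0
2. ¬◇((q → p) ∨ ¬q), 0
3. ¬p, 0
4. ¬((q → p) ∨ ¬q), 0
5. ¬(q → p), 0
6. q, 0
Accessibility: 0R0
The negation has an open branch (countermodel exists).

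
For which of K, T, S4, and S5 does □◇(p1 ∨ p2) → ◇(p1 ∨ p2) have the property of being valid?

T-tableau for the negation ¬(□◇(p1 ∨ p2) → ◇(p1 ∨ p2)):
1. ¬(□◇(p1 ∨ p2) → ◇(p1 ∨ p2)), u
2. □◇(p1 ∨ p2), u
3. ¬◇(p1 ∨ p2), u
4. ◇(p1 ∨ p2), u
5. ¬(p1 ∨ p2), u
6. ¬p1, u
7. ¬p2, u
8. p1 ∨ p2, v
9. ◇(p1 ∨ p2), v
10. ¬(p1 ∨ p2), v
11. ¬p1, v
12. ¬p2, v
13. p2, v
Accessibility: uRu, uRv, vRv
Branch closes: p2 and ¬p2 both at v.
Every branch closes (one shown): valid in T, hence also in S4, S5 (every theorem of T is a theorem of S4 and S5).
K-tableau for the negation ¬(□◇(p1 ∨ p2) → ◇(p1 ∨ p2)):
1. ¬(□◇(p1 ∨ p2) → ◇(p1 ∨ p2)), u
2. □◇(p1 ∨ p2), u
3. ¬◇(p1 ∨ p2), u
Complete open branch: countermodel on a K-frame, so not valid in K.

T, S4, S5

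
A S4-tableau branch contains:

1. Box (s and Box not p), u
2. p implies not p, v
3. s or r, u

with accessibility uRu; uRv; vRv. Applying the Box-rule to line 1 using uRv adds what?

s and Box not p, v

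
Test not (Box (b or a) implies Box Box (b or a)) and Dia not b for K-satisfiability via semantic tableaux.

Satisfiable

1. not (Box (b or a) implies Box Box (b or a)) and Dia not b, 0
2. not (Box (b or a) implies Box Box (b or a)), 0   [and-rule on 1]
3. Dia not b, 0   [and-rule on 1]
4. Box (b or a), 0   [neg-implies-rule on 2]
5. not Box Box (b or a), 0   [neg-implies-rule on 2]
6. not b, 1   [Dia-rule on 3: fresh world 1, 0R1]
7. b or a, 1   [Box-rule on 4 via 0R1]
8. a, 1   [or-rule on 7 (branches; this branch)]
9. not Box (b or a), 2   [neg-Box-rule on 5: fresh world 2, 0R2]
10. b or a, 2   [Box-rule on 4 via 0R2]
11. a, 2   [or-rule on 10 (branches; this branch)]
12. not (b or a), 3   [neg-Box-rule on 9: fresh world 3, 2R3]
13. not b, 3   [neg-or-rule on 12]
14. not a, 3   [neg-or-rule on 12]
Accessibility: 0R1, 0R2, 2R3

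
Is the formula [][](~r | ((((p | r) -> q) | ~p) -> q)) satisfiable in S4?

Yes, satisfiable

1. [][](~r | ((((p | r) -> q) | ~p) -> q)), w0
2. [](~r | ((((p | r) -> q) | ~p) -> q)), w0
3. ~r | ((((p | r) -> q) | ~p) -> q), w0
4. (((p | r) -> q) | ~p) -> q, w0
5. q, w0
Accessibility: w0Rw0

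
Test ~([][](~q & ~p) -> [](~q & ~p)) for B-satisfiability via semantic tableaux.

1. ~([][](~q & ~p) -> [](~q & ~p)), u
2. [][](~q & ~p), u
3. ~[](~q & ~p), u
4. [](~q & ~p), u
5. ~q & ~p, u
6. ~q, u
7. ~p, u
8. ~(~q & ~p), v
9. [](~q & ~p), v
10. ~q & ~p, v
11. ~q, v
12. ~p, v
13. p, v
Accessibility: uRu, uRv, vRu, vRv
Branch closes: p and ~p both at v.
(One branch shown.) All branches close.

No, unsatisfiable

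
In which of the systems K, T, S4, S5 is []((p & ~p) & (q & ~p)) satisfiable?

K-tableau for the formula:
1. []((p & ~p) & (q & ~p)), u
Complete open branch: satisfiable in K.
T-tableau for the formula:
1. []((p & ~p) & (q & ~p)), u
2. (p & ~p) & (q & ~p), u
3. p & ~p, u
4. q & ~p, u
5. p, u
6. ~p, u
Accessibility: uRu
Branch closes: p and ~p both at u.
Every branch closes (one shown): unsatisfiable in T, hence also in S4, S5 (every S4/S5-frame is a T-frame).

K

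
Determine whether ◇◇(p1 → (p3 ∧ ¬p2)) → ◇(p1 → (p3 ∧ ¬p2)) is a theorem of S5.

Tableau for the negation ¬(◇◇(p1 → (p3 ∧ ¬p2)) → ◇(p1 → (p3 ∧ ¬p2))):
1. ¬(◇◇(p1 → (p3 ∧ ¬p2)) → ◇(p1 → (p3 ∧ ¬p2))), 0
2. ◇◇(p1 → (p3 ∧ ¬p2)), 0
3. ¬◇(p1 → (p3 ∧ ¬p2)), 0
4. ¬(p1 → (p3 ∧ ¬p2)), 0
5. p1, 0
6. ¬(p3 ∧ ¬p2), 0
7. p2, 0
8. ◇(p1 → (p3 ∧ ¬p2)), 1
9. ¬(p1 → (p3 ∧ ¬p2)), 1
10. p1, 1
11. ¬(p3 ∧ ¬p2), 1
12. p2, 1
13. p1 → (p3 ∧ ¬p2), 2
14. ¬(p1 → (p3 ∧ ¬p2)), 2
15. p1, 2
16. ¬(p3 ∧ ¬p2), 2
17. p3 ∧ ¬p2, 2
18. p3, 2
19. ¬p2, 2
20. p2, 2
Accessibility: 0R0, 0R1, 0R2, 1R0, 1R1, 1R2, 2R0, 2R1, 2R2
Branch closes: p2 and ¬p2 both at 2.
Every branch of the negation's tableau closes; the branch above is one of them.

Valid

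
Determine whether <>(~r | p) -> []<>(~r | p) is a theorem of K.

Tableau for the negation ~(<>(~r | p) -> []<>(~r | p)):
1. ~(<>(~r | p) -> []<>(~r | p)), u
2. <>(~r | p), u
3. ~[]<>(~r | p), u
4. ~r | p, v
5. p, v
6. ~<>(~r | p), w
Accessibility: uRv, uRw
The negation has an open branch (countermodel exists).

Invalid (countermodel exists)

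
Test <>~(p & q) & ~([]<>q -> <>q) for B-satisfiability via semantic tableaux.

1. <>~(p & q) & ~([]<>q -> <>q), 0
2. <>~(p & q), 0
3. ~([]<>q -> <>q), 0
4. []<>q, 0
5. ~<>q, 0
6. <>q, 0
7. ~q, 0
8. ~(p & q), 1
9. <>q, 1
10. ~q, 1
11. q, 2
12. <>q, 2
13. ~q, 2
Accessibility: 0R0, 0R1, 0R2, 1R0, 1R1, 2R0, 2R2
Branch closes: q and ~q both at 2.
(One branch shown.) All branches close.

Unsatisfiable (every branch closes)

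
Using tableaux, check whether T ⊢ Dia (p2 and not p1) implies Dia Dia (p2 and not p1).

Yes, valid

Tableau for the negation not (Dia (p2 and not p1) implies Dia Dia (p2 and not p1)):
1. not (Dia (p2 and not p1) implies Dia Dia (p2 and not p1)), 0
2. Dia (p2 and not p1), 0
3. not Dia Dia (p2 and not p1), 0
4. not Dia (p2 and not p1), 0
5. not (p2 and not p1), 0
6. p1, 0
7. p2 and not p1, 1
8. p2, 1
9. not p1, 1
10. not Dia (p2 and not p1), 1
11. not (p2 and not p1), 1
12. p1, 1
Accessibility: 0R0, 0R1, 1R1
Branch closes: p1 and not p1 both at 1.
Every branch of the negation's tableau closes; the branch above is one of them.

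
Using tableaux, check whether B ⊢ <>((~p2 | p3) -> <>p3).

No, not valid

Tableau for the negation ~<>((~p2 | p3) -> <>p3):
1. ~<>((~p2 | p3) -> <>p3), w0
2. ~((~p2 | p3) -> <>p3), w0
3. ~p2 | p3, w0
4. ~<>p3, w0
5. ~p3, w0
6. ~p2, w0
Accessibility: w0Rw0
The negation has an open branch (countermodel exists).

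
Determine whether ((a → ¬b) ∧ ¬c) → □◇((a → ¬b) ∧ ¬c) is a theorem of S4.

Invalid (countermodel exists)

Tableau for the negation ¬(((a → ¬b) ∧ ¬c) → □◇((a → ¬b) ∧ ¬c)):
1. ¬(((a → ¬b) ∧ ¬c) → □◇((a → ¬b) ∧ ¬c)), u
2. (a → ¬b) ∧ ¬c, u
3. ¬□◇((a → ¬b) ∧ ¬c), u
4. a → ¬b, u
5. ¬c, u
6. ¬b, u
7. ¬◇((a → ¬b) ∧ ¬c), v
8. ¬((a → ¬b) ∧ ¬c), v
9. c, v
Accessibility: uRu, uRv, vRv
The negation has an open branch (countermodel exists).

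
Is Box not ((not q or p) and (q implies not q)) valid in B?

No, not valid

Tableau for the negation not Box not ((not q or p) and (q implies not q)):
1. not Box not ((not q or p) and (q implies not q)), u
2. (not q or p) and (q implies not q), v
3. not q or p, v
4. q implies not q, v
5. p, v
6. not q, v
Accessibility: uRu, uRv, vRu, vRv
The negation has an open branch (countermodel exists).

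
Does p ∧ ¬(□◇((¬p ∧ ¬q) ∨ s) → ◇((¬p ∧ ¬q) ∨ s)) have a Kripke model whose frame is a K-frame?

Satisfiable (open branch found)

1. p ∧ ¬(□◇((¬p ∧ ¬q) ∨ s) → ◇((¬p ∧ ¬q) ∨ s)), 0
2. p, 0
3. ¬(□◇((¬p ∧ ¬q) ∨ s) → ◇((¬p ∧ ¬q) ∨ s)), 0
4. □◇((¬p ∧ ¬q) ∨ s), 0
5. ¬◇((¬p ∧ ¬q) ∨ s), 0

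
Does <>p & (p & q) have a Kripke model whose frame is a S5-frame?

1. <>p & (p & q), 0
2. <>p, 0   [&-rule on 1]
3. p & q, 0   [&-rule on 1]
4. p, 0   [&-rule on 3]
5. q, 0   [&-rule on 3]
6. p, 1   [<>-rule on 2: fresh world 1, 0R1]
Accessibility: 0R0, 0R1, 1R0, 1R1

Satisfiable (open branch found)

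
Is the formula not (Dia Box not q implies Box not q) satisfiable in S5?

Unsatisfiable (every branch closes)

1. not (Dia Box not q implies Box not q), u
2. Dia Box not q, u
3. not Box not q, u
4. Box not q, v
5. not q, u
6. not q, v
7. q, w
8. not q, w
Accessibility: uRu, uRv, uRw, vRu, vRv, vRw, wRu, wRv, wRw
Branch closes: q and not q both at w.
(One branch shown.) All branches close.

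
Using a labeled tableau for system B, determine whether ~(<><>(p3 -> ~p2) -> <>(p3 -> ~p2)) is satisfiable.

1. ~(<><>(p3 -> ~p2) -> <>(p3 -> ~p2)), w0
2. <><>(p3 -> ~p2), w0
3. ~<>(p3 -> ~p2), w0
4. ~(p3 -> ~p2), w0
5. p3, w0
6. p2, w0
7. <>(p3 -> ~p2), w1
8. ~(p3 -> ~p2), w1
9. p3, w1
10. p2, w1
11. p3 -> ~p2, w2
12. ~p2, w2
Accessibility: w0Rw0, w0Rw1, w1Rw0, w1Rw1, w1Rw2, w2Rw1, w2Rw2

Satisfiable (open branch found)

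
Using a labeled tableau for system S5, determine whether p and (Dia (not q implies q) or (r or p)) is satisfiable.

1. p and (Dia (not q implies q) or (r or p)), w0
2. p, w0
3. Dia (not q implies q) or (r or p), w0
4. r or p, w0
Accessibility: w0Rw0

Yes, satisfiable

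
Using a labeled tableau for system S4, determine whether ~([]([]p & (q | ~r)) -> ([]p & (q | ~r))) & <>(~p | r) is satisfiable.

Unsatisfiable (every branch closes)

1. ~([]([]p & (q | ~r)) -> ([]p & (q | ~r))) & <>(~p | r), w0
2. ~([]([]p & (q | ~r)) -> ([]p & (q | ~r))), w0   [&-rule on 1]
3. <>(~p | r), w0   [&-rule on 1]
4. []([]p & (q | ~r)), w0   [~->-rule on 2]
5. ~([]p & (q | ~r)), w0   [~->-rule on 2]
6. []p & (q | ~r), w0   [[]-rule on 4 via w0Rw0]
7. []p, w0   [&-rule on 6]
8. q | ~r, w0   [&-rule on 6]
9. p, w0   [[]-rule on 7 via w0Rw0]
10. ~[]p, w0   [~&-rule on 5 (branches; this branch)]
11. ~r, w0   [|-rule on 8 (branches; this branch)]
12. ~p | r, w1   [<>-rule on 3: fresh world w1, w0Rw1]
13. []p & (q | ~r), w1   [[]-rule on 4 via w0Rw1]
14. []p, w1   [&-rule on 13]
15. q | ~r, w1   [&-rule on 13]
16. p, w1   [[]-rule on 7 via w0Rw1]
17. r, w1   [|-rule on 12 (branches; this branch)]
18. q, w1   [|-rule on 15 (branches; this branch)]
19. ~p, w2   [~[]-rule on 10: fresh world w2, w0Rw2]
20. []p & (q | ~r), w2   [[]-rule on 4 via w0Rw2]
21. []p, w2   [&-rule on 20]
22. q | ~r, w2   [&-rule on 20]
23. p, w2   [[]-rule on 7 via w0Rw2]
Accessibility: w0Rw0, w0Rw1, w0Rw2, w1Rw1, w2Rw2
Branch closes: p and ~p both at w2.
Every branch closes; the branch above is one of them.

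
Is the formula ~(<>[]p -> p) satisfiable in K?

Satisfiable

1. ~(<>[]p -> p), u
2. <>[]p, u   [~->-rule on 1]
3. ~p, u   [~->-rule on 1]
4. []p, v   [<>-rule on 2: fresh world v, uRv]
Accessibility: uRv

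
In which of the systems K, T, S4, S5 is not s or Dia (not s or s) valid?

T-tableau for the negation not (not s or Dia (not s or s)):
1. not (not s or Dia (not s or s)), 0
2. s, 0
3. not Dia (not s or s), 0
4. not (not s or s), 0
5. not s, 0
Accessibility: 0R0
Branch closes: s and not s both at 0.
Every branch closes (one shown): valid in T, hence also in S4, S5 (every theorem of T is a theorem of S4 and S5).
K-tableau for the negation not (not s or Dia (not s or s)):
1. not (not s or Dia (not s or s)), 0
2. s, 0
3. not Dia (not s or s), 0
Complete open branch: countermodel on a K-frame, so not valid in K.

T, S4, S5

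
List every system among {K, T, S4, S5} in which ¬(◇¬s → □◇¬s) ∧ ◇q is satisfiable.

S5-tableau for the formula:
1. ¬(◇¬s → □◇¬s) ∧ ◇q, w0
2. ¬(◇¬s → □◇¬s), w0
3. ◇q, w0
4. ◇¬s, w0
5. ¬□◇¬s, w0
6. q, w1
7. ¬s, w2
8. ¬◇¬s, w3
9. s, w0
10. s, w1
11. s, w2
Accessibility: w0Rw0, w0Rw1, w0Rw2, w0Rw3, w1Rw0, w1Rw1, w1Rw2, w1Rw3, w2Rw0, w2Rw1, w2Rw2, w2Rw3, w3Rw0, w3Rw1, w3Rw2, w3Rw3
Branch closes: s and ¬s both at w2.
Every branch closes (one shown): unsatisfiable in S5.
S4-tableau for the formula:
1. ¬(◇¬s → □◇¬s) ∧ ◇q, w0
2. ¬(◇¬s → □◇¬s), w0
3. ◇q, w0
4. ◇¬s, w0
5. ¬□◇¬s, w0
6. q, w1
7. ¬s, w2
8. ¬◇¬s, w3
9. s, w3
Accessibility: w0Rw0, w0Rw1, w0Rw2, w0Rw3, w1Rw1, w2Rw2, w3Rw3
Complete open branch: satisfiable in S4, hence also in K, T (this S4-model is also a K-model and a T-model).

K, T, S4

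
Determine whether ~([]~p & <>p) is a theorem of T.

Yes, valid

Tableau for the negation []~p & <>p:
1. []~p & <>p, w0
2. []~p, w0
3. <>p, w0
4. ~p, w0
5. p, w1
6. ~p, w1
Accessibility: w0Rw0, w0Rw1, w1Rw1
Branch closes: p and ~p both at w1.
All branches of the negation close; one closing branch shown above.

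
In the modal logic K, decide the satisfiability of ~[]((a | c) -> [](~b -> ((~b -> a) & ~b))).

Satisfiable

1. ~[]((a | c) -> [](~b -> ((~b -> a) & ~b))), u
2. ~((a | c) -> [](~b -> ((~b -> a) & ~b))), v
3. a | c, v
4. ~[](~b -> ((~b -> a) & ~b)), v
5. c, v
6. ~(~b -> ((~b -> a) & ~b)), w
7. ~b, w
8. ~((~b -> a) & ~b), w
9. ~(~b -> a), w
10. ~a, w
Accessibility: uRv, vRw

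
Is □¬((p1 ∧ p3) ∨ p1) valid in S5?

No, not valid

Tableau for the negation ¬□¬((p1 ∧ p3) ∨ p1):
1. ¬□¬((p1 ∧ p3) ∨ p1), w0
2. (p1 ∧ p3) ∨ p1, w1
3. p1, w1
Accessibility: w0Rw0, w0Rw1, w1Rw0, w1Rw1
The negation has an open branch (countermodel exists).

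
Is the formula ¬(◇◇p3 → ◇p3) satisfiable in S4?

Unsatisfiable

1. ¬(◇◇p3 → ◇p3), w0
2. ◇◇p3, w0
3. ¬◇p3, w0
4. ¬p3, w0
5. ◇p3, w1
6. ¬p3, w1
7. p3, w2
8. ¬p3, w2
Accessibility: w0Rw0, w0Rw1, w0Rw2, w1Rw1, w1Rw2, w2Rw2
Branch closes: p3 and ¬p3 both at w2.
(One branch shown.) All branches close.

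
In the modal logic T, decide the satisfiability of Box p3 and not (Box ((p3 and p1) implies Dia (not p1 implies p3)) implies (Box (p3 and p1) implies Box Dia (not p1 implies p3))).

Unsatisfiable (every branch closes)

1. Box p3 and not (Box ((p3 and p1) implies Dia (not p1 implies p3)) implies (Box (p3 and p1) implies Box Dia (not p1 implies p3))), u
2. Box p3, u
3. not (Box ((p3 and p1) implies Dia (not p1 implies p3)) implies (Box (p3 and p1) implies Box Dia (not p1 implies p3))), u
4. Box ((p3 and p1) implies Dia (not p1 implies p3)), u
5. not (Box (p3 and p1) implies Box Dia (not p1 implies p3)), u
6. Box (p3 and p1), u
7. not Box Dia (not p1 implies p3), u
8. p3, u
9. (p3 and p1) implies Dia (not p1 implies p3), u
10. p3 and p1, u
11. p1, u
12. Dia (not p1 implies p3), u
13. not Dia (not p1 implies p3), v
14. p3, v
15. (p3 and p1) implies Dia (not p1 implies p3), v
16. p3 and p1, v
17. p1, v
18. not (not p1 implies p3), v
19. not p1, v
20. not p3, v
Accessibility: uRu, uRv, vRv
Branch closes: p1 and not p1 both at v.
All branches of the tableau close; one closing branch shown above.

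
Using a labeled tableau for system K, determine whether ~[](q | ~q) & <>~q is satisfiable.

1. ~[](q | ~q) & <>~q, w0
2. ~[](q | ~q), w0
3. <>~q, w0
4. ~(q | ~q), w1
5. ~q, w1
6. q, w1
Accessibility: w0Rw1
Branch closes: q and ~q both at w1.
(One branch shown.) All branches close.

Unsatisfiable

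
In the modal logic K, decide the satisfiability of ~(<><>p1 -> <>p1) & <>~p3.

Yes, satisfiable

1. ~(<><>p1 -> <>p1) & <>~p3, u
2. ~(<><>p1 -> <>p1), u
3. <>~p3, u
4. <><>p1, u
5. ~<>p1, u
6. ~p3, v
7. ~p1, v
8. <>p1, w
9. ~p1, w
10. p1, x
Accessibility: uRv, uRw, wRx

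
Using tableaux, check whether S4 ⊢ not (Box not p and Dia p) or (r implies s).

Tableau for the negation not (not (Box not p and Dia p) or (r implies s)):
1. not (not (Box not p and Dia p) or (r implies s)), u
2. Box not p and Dia p, u   [neg-or-rule on 1]
3. not (r implies s), u   [neg-or-rule on 1]
4. Box not p, u   [and-rule on 2]
5. Dia p, u   [and-rule on 2]
6. r, u   [neg-implies-rule on 3]
7. not s, u   [neg-implies-rule on 3]
8. not p, u   [Box-rule on 4 via uRu]
9. p, v   [Dia-rule on 5: fresh world v, uRv]
10. not p, v   [Box-rule on 4 via uRv]
Accessibility: uRu, uRv, vRv
Branch closes: p and not p both at v.
All branches of the negation close; one closing branch shown above.

Valid in S4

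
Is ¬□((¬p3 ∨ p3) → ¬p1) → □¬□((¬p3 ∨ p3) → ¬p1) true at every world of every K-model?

Tableau for the negation ¬(¬□((¬p3 ∨ p3) → ¬p1) → □¬□((¬p3 ∨ p3) → ¬p1)):
1. ¬(¬□((¬p3 ∨ p3) → ¬p1) → □¬□((¬p3 ∨ p3) → ¬p1)), 0
2. ¬□((¬p3 ∨ p3) → ¬p1), 0   [¬→-rule on 1]
3. ¬□¬□((¬p3 ∨ p3) → ¬p1), 0   [¬→-rule on 1]
4. ¬((¬p3 ∨ p3) → ¬p1), 1   [¬□-rule on 2: fresh world 1, 0R1]
5. ¬p3 ∨ p3, 1   [¬→-rule on 4]
6. p1, 1   [¬→-rule on 4]
7. p3, 1   [∨-rule on 5 (branches; this branch)]
8. □((¬p3 ∨ p3) → ¬p1), 2   [¬□-rule on 3: fresh world 2, 0R2]
Accessibility: 0R1, 0R2
The negation has an open branch (countermodel exists).

No, not valid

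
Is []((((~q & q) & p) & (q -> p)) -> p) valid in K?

Valid in K

Tableau for the negation ~[]((((~q & q) & p) & (q -> p)) -> p):
1. ~[]((((~q & q) & p) & (q -> p)) -> p), u
2. ~((((~q & q) & p) & (q -> p)) -> p), v   [~[]-rule on 1: fresh world v, uRv]
3. ((~q & q) & p) & (q -> p), v   [~->-rule on 2]
4. ~p, v   [~->-rule on 2]
5. (~q & q) & p, v   [&-rule on 3]
6. q -> p, v   [&-rule on 3]
7. ~q & q, v   [&-rule on 5]
8. p, v   [&-rule on 5]
Accessibility: uRv
Branch closes: p and ~p both at v.
Every branch of the negation's tableau closes; the branch above is one of them.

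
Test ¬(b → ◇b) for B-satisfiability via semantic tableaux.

No, unsatisfiable

1. ¬(b → ◇b), 0
2. b, 0
3. ¬◇b, 0
4. ¬b, 0
Accessibility: 0R0
Branch closes: b and ¬b both at 0.
All branches of the tableau close; one closing branch shown above.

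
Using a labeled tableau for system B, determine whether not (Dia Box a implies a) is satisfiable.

Unsatisfiable

1. not (Dia Box a implies a), w0
2. Dia Box a, w0
3. not a, w0
4. Box a, w1
5. a, w0
Accessibility: w0Rw0, w0Rw1, w1Rw0, w1Rw1
Branch closes: a and not a both at w0.
All branches of the tableau close; one closing branch shown above.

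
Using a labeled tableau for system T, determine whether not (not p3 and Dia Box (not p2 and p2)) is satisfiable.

Yes, satisfiable

1. not (not p3 and Dia Box (not p2 and p2)), u
2. not Dia Box (not p2 and p2), u
3. not Box (not p2 and p2), u
4. not (not p2 and p2), v
5. not Box (not p2 and p2), v
6. not p2, v
7. not (not p2 and p2), w
8. not p2, w
Accessibility: uRu, uRv, vRv, vRw, wRw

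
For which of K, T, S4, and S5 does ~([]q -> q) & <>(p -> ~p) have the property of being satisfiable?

T-tableau for the formula:
1. ~([]q -> q) & <>(p -> ~p), w0
2. ~([]q -> q), w0
3. <>(p -> ~p), w0
4. []q, w0
5. ~q, w0
6. q, w0
Accessibility: w0Rw0
Branch closes: q and ~q both at w0.
Every branch closes (one shown): unsatisfiable in T, hence also in S4, S5 (every S4/S5-frame is a T-frame).
K-tableau for the formula:
1. ~([]q -> q) & <>(p -> ~p), w0
2. ~([]q -> q), w0
3. <>(p -> ~p), w0
4. []q, w0
5. ~q, w0
6. p -> ~p, w1
7. q, w1
8. ~p, w1
Accessibility: w0Rw1
Complete open branch: satisfiable in K.

K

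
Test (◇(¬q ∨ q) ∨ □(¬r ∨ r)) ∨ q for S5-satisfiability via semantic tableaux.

Satisfiable (open branch found)

1. (◇(¬q ∨ q) ∨ □(¬r ∨ r)) ∨ q, u
2. q, u
Accessibility: uRu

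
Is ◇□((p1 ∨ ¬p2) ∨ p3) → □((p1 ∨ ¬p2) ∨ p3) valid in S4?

Tableau for the negation ¬(◇□((p1 ∨ ¬p2) ∨ p3) → □((p1 ∨ ¬p2) ∨ p3)):
1. ¬(◇□((p1 ∨ ¬p2) ∨ p3) → □((p1 ∨ ¬p2) ∨ p3)), u
2. ◇□((p1 ∨ ¬p2) ∨ p3), u
3. ¬□((p1 ∨ ¬p2) ∨ p3), u
4. □((p1 ∨ ¬p2) ∨ p3), v
5. (p1 ∨ ¬p2) ∨ p3, v
6. p3, v
7. ¬((p1 ∨ ¬p2) ∨ p3), w
8. ¬(p1 ∨ ¬p2), w
9. ¬p3, w
10. ¬p1, w
11. p2, w
Accessibility: uRu, uRv, uRw, vRv, wRw
The negation has an open branch (countermodel exists).

Not valid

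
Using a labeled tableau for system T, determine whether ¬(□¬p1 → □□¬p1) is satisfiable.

Yes, satisfiable

1. ¬(□¬p1 → □□¬p1), 0
2. □¬p1, 0
3. ¬□□¬p1, 0
4. ¬p1, 0
5. ¬□¬p1, 1
6. ¬p1, 1
7. p1, 2
Accessibility: 0R0, 0R1, 1R1, 1R2, 2R2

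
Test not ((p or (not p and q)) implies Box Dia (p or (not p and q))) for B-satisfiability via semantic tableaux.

1. not ((p or (not p and q)) implies Box Dia (p or (not p and q))), w0
2. p or (not p and q), w0
3. not Box Dia (p or (not p and q)), w0
4. not p and q, w0
5. not p, w0
6. q, w0
7. not Dia (p or (not p and q)), w1
8. not (p or (not p and q)), w0
9. not (not p and q), w0
10. not (p or (not p and q)), w1
11. not p, w1
12. not (not p and q), w1
13. not q, w0
Accessibility: w0Rw0, w0Rw1, w1Rw0, w1Rw1
Branch closes: q and not q both at w0.
(One branch shown.) All branches close.

Unsatisfiable (every branch closes)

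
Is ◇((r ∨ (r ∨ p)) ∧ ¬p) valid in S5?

Not valid

Tableau for the negation ¬◇((r ∨ (r ∨ p)) ∧ ¬p):
1. ¬◇((r ∨ (r ∨ p)) ∧ ¬p), u
2. ¬((r ∨ (r ∨ p)) ∧ ¬p), u
3. p, u
Accessibility: uRu
The negation has an open branch (countermodel exists).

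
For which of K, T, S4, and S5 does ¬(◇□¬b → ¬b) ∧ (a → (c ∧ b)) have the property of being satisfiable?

K, T, S4

S4-tableau for the formula:
1. ¬(◇□¬b → ¬b) ∧ (a → (c ∧ b)), 0
2. ¬(◇□¬b → ¬b), 0   [∧-rule on 1]
3. a → (c ∧ b), 0   [∧-rule on 1]
4. ◇□¬b, 0   [¬→-rule on 2]
5. b, 0   [¬→-rule on 2]
6. c ∧ b, 0   [→-rule on 3 (branches; this branch)]
7. c, 0   [∧-rule on 6]
8. □¬b, 1   [◇-rule on 4: fresh world 1, 0R1]
9. ¬b, 1   [□-rule on 8 via 1R1]
Accessibility: 0R0, 0R1, 1R1
Complete open branch: satisfiable in S4, hence also in K, T (this S4-model is also a K-model and a T-model).
S5-tableau for the formula:
1. ¬(◇□¬b → ¬b) ∧ (a → (c ∧ b)), 0
2. ¬(◇□¬b → ¬b), 0   [∧-rule on 1]
3. a → (c ∧ b), 0   [∧-rule on 1]
4. ◇□¬b, 0   [¬→-rule on 2]
5. b, 0   [¬→-rule on 2]
6. c ∧ b, 0   [→-rule on 3 (branches; this branch)]
7. c, 0   [∧-rule on 6]
8. □¬b, 1   [◇-rule on 4: fresh world 1, 0R1]
9. ¬b, 0   [□-rule on 8 via 1R0]
Accessibility: 0R0, 0R1, 1R0, 1R1
Branch closes: b and ¬b both at 0.
Every branch closes (one shown): unsatisfiable in S5.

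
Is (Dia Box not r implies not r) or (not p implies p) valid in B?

Valid

Tableau for the negation not ((Dia Box not r implies not r) or (not p implies p)):
1. not ((Dia Box not r implies not r) or (not p implies p)), w0
2. not (Dia Box not r implies not r), w0
3. not (not p implies p), w0
4. Dia Box not r, w0
5. r, w0
6. not p, w0
7. Box not r, w1
8. not r, w0
Accessibility: w0Rw0, w0Rw1, w1Rw0, w1Rw1
Branch closes: r and not r both at w0.
Every branch of the negation's tableau closes; the branch above is one of them.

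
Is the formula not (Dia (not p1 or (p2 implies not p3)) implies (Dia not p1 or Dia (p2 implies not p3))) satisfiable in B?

1. not (Dia (not p1 or (p2 implies not p3)) implies (Dia not p1 or Dia (p2 implies not p3))), u
2. Dia (not p1 or (p2 implies not p3)), u
3. not (Dia not p1 or Dia (p2 implies not p3)), u
4. not Dia not p1, u
5. not Dia (p2 implies not p3), u
6. p1, u
7. not (p2 implies not p3), u
8. p2, u
9. p3, u
10. not p1 or (p2 implies not p3), v
11. p1, v
12. not (p2 implies not p3), v
13. p2, v
14. p3, v
15. p2 implies not p3, v
16. not p3, v
Accessibility: uRu, uRv, vRu, vRv
Branch closes: p3 and not p3 both at v.
All branches of the tableau close; one closing branch shown above.

Unsatisfiable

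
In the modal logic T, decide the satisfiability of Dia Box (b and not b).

No, unsatisfiable

1. Dia Box (b and not b), u
2. Box (b and not b), v   [Dia-rule on 1: fresh world v, uRv]
3. b and not b, v   [Box-rule on 2 via vRv]
4. b, v   [and-rule on 3]
5. not b, v   [and-rule on 3]
Accessibility: uRu, uRv, vRv
Branch closes: b and not b both at v.
(One branch shown.) All branches close.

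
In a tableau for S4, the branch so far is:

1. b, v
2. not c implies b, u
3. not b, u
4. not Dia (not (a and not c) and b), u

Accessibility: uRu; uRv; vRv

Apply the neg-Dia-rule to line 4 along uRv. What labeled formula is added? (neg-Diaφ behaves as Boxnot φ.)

neg-Diaφ behaves as Boxnot φ: propagate the negated body to each accessible world.

not (not (a and not c) and b), v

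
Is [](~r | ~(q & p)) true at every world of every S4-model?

Invalid (countermodel exists)

Tableau for the negation ~[](~r | ~(q & p)):
1. ~[](~r | ~(q & p)), u
2. ~(~r | ~(q & p)), v   [~[]-rule on 1: fresh world v, uRv]
3. r, v   [~|-rule on 2]
4. q & p, v   [~|-rule on 2]
5. q, v   [&-rule on 4]
6. p, v   [&-rule on 4]
Accessibility: uRu, uRv, vRv
The negation has an open branch (countermodel exists).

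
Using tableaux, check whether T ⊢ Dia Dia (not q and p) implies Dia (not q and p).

Invalid (countermodel exists)

Tableau for the negation not (Dia Dia (not q and p) implies Dia (not q and p)):
1. not (Dia Dia (not q and p) implies Dia (not q and p)), w0
2. Dia Dia (not q and p), w0
3. not Dia (not q and p), w0
4. not (not q and p), w0
5. not p, w0
6. Dia (not q and p), w1
7. not (not q and p), w1
8. not p, w1
9. not q and p, w2
10. not q, w2
11. p, w2
Accessibility: w0Rw0, w0Rw1, w1Rw1, w1Rw2, w2Rw2
The negation has an open branch (countermodel exists).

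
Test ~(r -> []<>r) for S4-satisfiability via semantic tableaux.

1. ~(r -> []<>r), 0
2. r, 0
3. ~[]<>r, 0
4. ~<>r, 1
5. ~r, 1
Accessibility: 0R0, 0R1, 1R1

Satisfiable (open branch found)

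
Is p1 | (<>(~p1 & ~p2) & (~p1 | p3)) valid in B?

Invalid (countermodel exists)

Tableau for the negation ~(p1 | (<>(~p1 & ~p2) & (~p1 | p3))):
1. ~(p1 | (<>(~p1 & ~p2) & (~p1 | p3))), u
2. ~p1, u
3. ~(<>(~p1 & ~p2) & (~p1 | p3)), u
4. ~<>(~p1 & ~p2), u
5. ~(~p1 & ~p2), u
6. p2, u
Accessibility: uRu
The negation has an open branch (countermodel exists).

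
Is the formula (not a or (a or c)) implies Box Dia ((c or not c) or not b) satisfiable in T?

Satisfiable

1. (not a or (a or c)) implies Box Dia ((c or not c) or not b), 0
2. Box Dia ((c or not c) or not b), 0   [implies-rule on 1 (branches; this branch)]
3. Dia ((c or not c) or not b), 0   [Box-rule on 2 via 0R0]
4. (c or not c) or not b, 1   [Dia-rule on 3: fresh world 1, 0R1]
5. Dia ((c or not c) or not b), 1   [Box-rule on 2 via 0R1]
6. not b, 1   [or-rule on 4 (branches; this branch)]
7. (c or not c) or not b, 2   [Dia-rule on 5: fresh world 2, 1R2]
8. not b, 2   [or-rule on 7 (branches; this branch)]
Accessibility: 0R0, 0R1, 1R1, 1R2, 2R2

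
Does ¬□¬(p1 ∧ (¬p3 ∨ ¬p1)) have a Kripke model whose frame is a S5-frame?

1. ¬□¬(p1 ∧ (¬p3 ∨ ¬p1)), u
2. p1 ∧ (¬p3 ∨ ¬p1), v   [¬□-rule on 1: fresh world v, uRv]
3. p1, v   [∧-rule on 2]
4. ¬p3 ∨ ¬p1, v   [∧-rule on 2]
5. ¬p3, v   [∨-rule on 4 (branches; this branch)]
Accessibility: uRu, uRv, vRu, vRv

Satisfiable (open branch found)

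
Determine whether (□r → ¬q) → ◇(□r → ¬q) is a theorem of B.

Tableau for the negation ¬((□r → ¬q) → ◇(□r → ¬q)):
1. ¬((□r → ¬q) → ◇(□r → ¬q)), 0
2. □r → ¬q, 0
3. ¬◇(□r → ¬q), 0
4. ¬(□r → ¬q), 0
5. □r, 0
6. q, 0
7. r, 0
8. ¬□r, 0
9. ¬r, 1
10. ¬(□r → ¬q), 1
11. □r, 1
12. q, 1
13. r, 1
Accessibility: 0R0, 0R1, 1R0, 1R1
Branch closes: r and ¬r both at 1.
Every branch of the negation's tableau closes; the branch above is one of them.

Valid in B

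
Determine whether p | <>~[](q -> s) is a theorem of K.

Tableau for the negation ~(p | <>~[](q -> s)):
1. ~(p | <>~[](q -> s)), u
2. ~p, u
3. ~<>~[](q -> s), u
The negation has an open branch (countermodel exists).

Invalid (countermodel exists)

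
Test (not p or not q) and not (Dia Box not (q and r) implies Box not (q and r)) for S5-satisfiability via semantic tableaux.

Unsatisfiable (every branch closes)

1. (not p or not q) and not (Dia Box not (q and r) implies Box not (q and r)), u
2. not p or not q, u
3. not (Dia Box not (q and r) implies Box not (q and r)), u
4. Dia Box not (q and r), u
5. not Box not (q and r), u
6. not q, u
7. Box not (q and r), v
8. not (q and r), u
9. not (q and r), v
10. not r, u
11. not r, v
12. q and r, w
13. q, w
14. r, w
15. not (q and r), w
16. not r, w
Accessibility: uRu, uRv, uRw, vRu, vRv, vRw, wRu, wRv, wRw
Branch closes: r and not r both at w.
Every branch closes; the branch above is one of them.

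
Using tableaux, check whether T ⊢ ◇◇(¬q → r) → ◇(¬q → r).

Not valid

Tableau for the negation ¬(◇◇(¬q → r) → ◇(¬q → r)):
1. ¬(◇◇(¬q → r) → ◇(¬q → r)), 0
2. ◇◇(¬q → r), 0
3. ¬◇(¬q → r), 0
4. ¬(¬q → r), 0
5. ¬q, 0
6. ¬r, 0
7. ◇(¬q → r), 1
8. ¬(¬q → r), 1
9. ¬q, 1
10. ¬r, 1
11. ¬q → r, 2
12. r, 2
Accessibility: 0R0, 0R1, 1R1, 1R2, 2R2
The negation has an open branch (countermodel exists).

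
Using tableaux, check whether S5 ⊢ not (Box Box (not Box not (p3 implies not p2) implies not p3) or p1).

Tableau for the negation Box Box (not Box not (p3 implies not p2) implies not p3) or p1:
1. Box Box (not Box not (p3 implies not p2) implies not p3) or p1, w0
2. p1, w0
Accessibility: w0Rw0
The negation has an open branch (countermodel exists).

No, not valid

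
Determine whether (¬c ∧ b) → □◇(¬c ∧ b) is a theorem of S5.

Tableau for the negation ¬((¬c ∧ b) → □◇(¬c ∧ b)):
1. ¬((¬c ∧ b) → □◇(¬c ∧ b)), 0
2. ¬c ∧ b, 0
3. ¬□◇(¬c ∧ b), 0
4. ¬c, 0
5. b, 0
6. ¬◇(¬c ∧ b), 1
7. ¬(¬c ∧ b), 0
8. ¬(¬c ∧ b), 1
9. ¬b, 0
Accessibility: 0R0, 0R1, 1R0, 1R1
Branch closes: b and ¬b both at 0.
All branches of the negation close; one closing branch shown above.

Yes, valid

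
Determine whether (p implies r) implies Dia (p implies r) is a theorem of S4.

Valid

Tableau for the negation not ((p implies r) implies Dia (p implies r)):
1. not ((p implies r) implies Dia (p implies r)), 0
2. p implies r, 0   [neg-implies-rule on 1]
3. not Dia (p implies r), 0   [neg-implies-rule on 1]
4. not (p implies r), 0   [neg-Dia-rule on 3 via 0R0]
5. p, 0   [neg-implies-rule on 4]
6. not r, 0   [neg-implies-rule on 4]
7. r, 0   [implies-rule on 2 (branches; this branch)]
Accessibility: 0R0
Branch closes: r and not r both at 0.
Every branch of the negation's tableau closes; the branch above is one of them.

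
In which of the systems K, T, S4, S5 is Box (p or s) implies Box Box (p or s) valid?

S4, S5

T-tableau for the negation not (Box (p or s) implies Box Box (p or s)):
1. not (Box (p or s) implies Box Box (p or s)), w0
2. Box (p or s), w0
3. not Box Box (p or s), w0
4. p or s, w0
5. s, w0
6. not Box (p or s), w1
7. p or s, w1
8. s, w1
9. not (p or s), w2
10. not p, w2
11. not s, w2
Accessibility: w0Rw0, w0Rw1, w1Rw1, w1Rw2, w2Rw2
Complete open branch: countermodel on a T-frame, so not valid in T, nor in K (the same frame is also a K-frame).
S4-tableau for the negation not (Box (p or s) implies Box Box (p or s)):
1. not (Box (p or s) implies Box Box (p or s)), w0
2. Box (p or s), w0
3. not Box Box (p or s), w0
4. p or s, w0
5. s, w0
6. not Box (p or s), w1
7. p or s, w1
8. s, w1
9. not (p or s), w2
10. not p, w2
11. not s, w2
12. p or s, w2
13. s, w2
Accessibility: w0Rw0, w0Rw1, w0Rw2, w1Rw1, w1Rw2, w2Rw2
Branch closes: s and not s both at w2.
Every branch closes (one shown): valid in S4, hence also in S5 (every theorem of S4 is a theorem of S5).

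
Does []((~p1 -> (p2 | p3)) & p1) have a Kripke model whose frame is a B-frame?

Satisfiable (open branch found)

1. []((~p1 -> (p2 | p3)) & p1), u
2. (~p1 -> (p2 | p3)) & p1, u
3. ~p1 -> (p2 | p3), u
4. p1, u
5. p2 | p3, u
6. p3, u
Accessibility: uRu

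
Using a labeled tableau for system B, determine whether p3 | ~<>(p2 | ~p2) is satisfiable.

1. p3 | ~<>(p2 | ~p2), u
2. p3, u
Accessibility: uRu

Satisfiable (open branch found)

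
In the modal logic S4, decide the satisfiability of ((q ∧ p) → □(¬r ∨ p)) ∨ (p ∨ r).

Satisfiable (open branch found)

1. ((q ∧ p) → □(¬r ∨ p)) ∨ (p ∨ r), w0
2. p ∨ r, w0   [∨-rule on 1 (branches; this branch)]
3. r, w0   [∨-rule on 2 (branches; this branch)]
Accessibility: w0Rw0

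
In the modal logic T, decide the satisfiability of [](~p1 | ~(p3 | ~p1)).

Satisfiable

1. [](~p1 | ~(p3 | ~p1)), w0
2. ~p1 | ~(p3 | ~p1), w0
3. ~(p3 | ~p1), w0
4. ~p3, w0
5. p1, w0
Accessibility: w0Rw0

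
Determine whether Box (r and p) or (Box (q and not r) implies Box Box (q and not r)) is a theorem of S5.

Valid

Tableau for the negation not (Box (r and p) or (Box (q and not r) implies Box Box (q and not r))):
1. not (Box (r and p) or (Box (q and not r) implies Box Box (q and not r))), u
2. not Box (r and p), u
3. not (Box (q and not r) implies Box Box (q and not r)), u
4. Box (q and not r), u
5. not Box Box (q and not r), u
6. q and not r, u
7. q, u
8. not r, u
9. not (r and p), v
10. q and not r, v
11. q, v
12. not r, v
13. not p, v
14. not Box (q and not r), w
15. q and not r, w
16. q, w
17. not r, w
18. not (q and not r), x
19. q and not r, x
20. q, x
21. not r, x
22. r, x
Accessibility: uRu, uRv, uRw, uRx, vRu, vRv, vRw, vRx, wRu, wRv, wRw, wRx, xRu, xRv, xRw, xRx
Branch closes: r and not r both at x.
Every branch of the negation's tableau closes; the branch above is one of them.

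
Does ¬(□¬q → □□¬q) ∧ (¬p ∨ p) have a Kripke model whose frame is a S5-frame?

Unsatisfiable (every branch closes)

1. ¬(□¬q → □□¬q) ∧ (¬p ∨ p), 0
2. ¬(□¬q → □□¬q), 0
3. ¬p ∨ p, 0
4. □¬q, 0
5. ¬□□¬q, 0
6. ¬q, 0
7. p, 0
8. ¬□¬q, 1
9. ¬q, 1
10. q, 2
11. ¬q, 2
Accessibility: 0R0, 0R1, 0R2, 1R0, 1R1, 1R2, 2R0, 2R1, 2R2
Branch closes: q and ¬q both at 2.
(One branch shown.) All branches close.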